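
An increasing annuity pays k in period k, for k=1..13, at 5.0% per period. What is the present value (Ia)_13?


(Ia)_n = sum_{k=1}^{n} k * v^k, v = 1/(1+i)
v = 0.952381
Sum computed term by term:
(Ia)_13 = 59.3815


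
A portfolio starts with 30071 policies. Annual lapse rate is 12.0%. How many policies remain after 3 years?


remaining = initial * (1 - lapse)^years
= 30071 * (1 - 0.12)^3
= 30071 * 0.681472
= 20492.5445


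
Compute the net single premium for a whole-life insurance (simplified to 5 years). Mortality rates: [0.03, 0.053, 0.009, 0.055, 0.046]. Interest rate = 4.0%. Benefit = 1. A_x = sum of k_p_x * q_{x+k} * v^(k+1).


v = 0.961538
Year 0: k_p_x=1.0, q=0.03, term=0.028846
Year 1: k_p_x=0.97, q=0.053, term=0.047531
Year 2: k_p_x=0.91859, q=0.009, term=0.00735
Year 3: k_p_x=0.910323, q=0.055, term=0.042798
Year 4: k_p_x=0.860255, q=0.046, term=0.032525
A_x = 0.1591


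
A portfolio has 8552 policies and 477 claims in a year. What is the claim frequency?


frequency = claims / policies
= 477 / 8552
= 0.0558


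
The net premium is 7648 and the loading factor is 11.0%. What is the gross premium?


Gross = net * (1 + loading)
= 7648 * (1 + 0.11)
= 7648 * 1.11
= 8489.28


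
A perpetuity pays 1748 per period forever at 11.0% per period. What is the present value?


PV = PMT / i
= 1748 / 0.11
= 15890.9091


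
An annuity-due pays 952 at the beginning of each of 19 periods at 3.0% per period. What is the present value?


PV_due = PMT * (1-(1+i)^(-n))/i * (1+i)
PV_immediate = 13636.2567
PV_due = 13636.2567 * 1.03
= 14045.3445


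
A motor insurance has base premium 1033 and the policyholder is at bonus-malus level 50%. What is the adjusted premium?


adjusted = base * BM_level / 100
= 1033 * 50 / 100
= 1033 * 0.5
= 516.5


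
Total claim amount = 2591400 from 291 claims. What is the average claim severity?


severity = total / number
= 2591400 / 291
= 8905.1546


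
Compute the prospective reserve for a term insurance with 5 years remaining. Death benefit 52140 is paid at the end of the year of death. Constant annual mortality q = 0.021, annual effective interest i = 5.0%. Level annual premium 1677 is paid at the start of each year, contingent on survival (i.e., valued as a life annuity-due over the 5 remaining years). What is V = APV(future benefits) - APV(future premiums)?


v = 1/(1+i) = 0.952381
APV(future benefits) per unit = sum_{k=0}^{4} k_p_x * q * v^(k+1) = 0.08736
APV(future benefits) = 52140 * 0.08736 = 4554.9586
Life annuity-due factor ä_{x:5} = sum_{k=0}^{4} k_p_x * v^k = 4.368008
APV(future premiums) = 1677 * 4.368008 = 7325.1493
V = 4554.9586 - 7325.1493
= -2770.1906


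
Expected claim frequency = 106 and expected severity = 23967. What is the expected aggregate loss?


E[S] = E[N] * E[X]
= 106 * 23967
= 2.5405e+06


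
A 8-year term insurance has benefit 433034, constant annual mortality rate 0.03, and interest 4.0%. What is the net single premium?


NSP = benefit * sum_{k=0}^{n-1} k_p_x * q * v^(k+1)
With constant q=0.03, v=0.961538
Sum = 0.18314
NSP = 433034 * 0.18314
= 79305.798


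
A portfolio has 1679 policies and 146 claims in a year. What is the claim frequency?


frequency = claims / policies
= 146 / 1679
= 0.087


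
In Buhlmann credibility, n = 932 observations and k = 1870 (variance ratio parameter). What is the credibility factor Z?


Z = n / (n + k)
= 932 / (932 + 1870)
= 932 / 2802
= 0.3326


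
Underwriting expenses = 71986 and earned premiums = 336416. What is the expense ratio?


Expense ratio = expenses / premiums
= 71986 / 336416
= 0.214


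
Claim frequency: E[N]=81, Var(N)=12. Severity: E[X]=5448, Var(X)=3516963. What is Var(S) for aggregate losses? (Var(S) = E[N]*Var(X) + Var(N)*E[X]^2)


Var(S) = E[N]*Var(X) + Var(N)*E[X]^2
= 81*3516963 + 12*5448^2
= 284874003 + 356168448
= 6.4104e+08


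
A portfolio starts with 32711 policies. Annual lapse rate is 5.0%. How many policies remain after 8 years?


remaining = initial * (1 - lapse)^years
= 32711 * (1 - 0.05)^8
= 32711 * 0.66342
= 21701.1457


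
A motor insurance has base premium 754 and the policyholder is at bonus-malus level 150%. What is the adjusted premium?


adjusted = base * BM_level / 100
= 754 * 150 / 100
= 754 * 1.5
= 1131.0


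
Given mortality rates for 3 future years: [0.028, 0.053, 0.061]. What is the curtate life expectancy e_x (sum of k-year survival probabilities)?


e_x = sum_{k=1}^{n} k_p_x
k_p_x values:
  1_p_x = 0.972
  2_p_x = 0.920484
  3_p_x = 0.864334
e_x = 2.7568


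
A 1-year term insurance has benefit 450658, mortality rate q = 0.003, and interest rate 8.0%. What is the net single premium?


NSP = benefit * q * v
v = 1/(1+i) = 0.925926
NSP = 450658 * 0.003 * 0.925926
= 1251.8278


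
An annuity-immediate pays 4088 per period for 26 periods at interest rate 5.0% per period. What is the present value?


PV = PMT * (1 - (1+i)^(-n)) / i
= 4088 * (1 - (1+0.05)^(-26)) / 0.05
= 4088 * (1 - 0.281241) / 0.05
= 4088 * 14.375185
= 58765.7575


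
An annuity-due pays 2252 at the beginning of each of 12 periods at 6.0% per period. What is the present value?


PV_due = PMT * (1-(1+i)^(-n))/i * (1+i)
PV_immediate = 18880.4166
PV_due = 18880.4166 * 1.06
= 20013.2415


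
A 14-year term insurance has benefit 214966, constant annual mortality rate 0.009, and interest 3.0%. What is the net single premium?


NSP = benefit * sum_{k=0}^{n-1} k_p_x * q * v^(k+1)
With constant q=0.009, v=0.970874
Sum = 0.096342
NSP = 214966 * 0.096342
= 20710.21


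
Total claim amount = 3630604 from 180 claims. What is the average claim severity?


severity = total / number
= 3630604 / 180
= 20170.0222


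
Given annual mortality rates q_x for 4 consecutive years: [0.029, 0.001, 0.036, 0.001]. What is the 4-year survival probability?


p_k = 1 - q_k for each year
Survival = product of (1 - q_k)
= 0.971 * 0.999 * 0.964 * 0.999
= 0.9342


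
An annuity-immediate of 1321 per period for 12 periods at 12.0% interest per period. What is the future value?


FV = PMT * ((1+i)^n - 1) / i
= 1321 * ((1.12)^12 - 1) / 0.12
= 1321 * (3.895976 - 1) / 0.12
= 31879.8691


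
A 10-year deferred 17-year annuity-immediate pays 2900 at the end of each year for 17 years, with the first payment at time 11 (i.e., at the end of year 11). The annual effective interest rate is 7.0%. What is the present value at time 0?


PV at time 10 of the 17-year annuity-immediate:
a_n = 2900 * (1-(1+0.07)^(-17))/0.07 = 28313.3467
Discount back 10 years to time 0:
PV = 28313.3467 * (1+0.07)^(-10)
= 28313.3467 * 0.508349
= 14393.0697


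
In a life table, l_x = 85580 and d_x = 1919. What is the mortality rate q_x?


q_x = d_x / l_x
= 1919 / 85580
= 0.0224


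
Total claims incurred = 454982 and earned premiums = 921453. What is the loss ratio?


Loss ratio = claims / premiums
= 454982 / 921453
= 0.4938


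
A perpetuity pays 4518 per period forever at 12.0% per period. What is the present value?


PV = PMT / i
= 4518 / 0.12
= 37650.0


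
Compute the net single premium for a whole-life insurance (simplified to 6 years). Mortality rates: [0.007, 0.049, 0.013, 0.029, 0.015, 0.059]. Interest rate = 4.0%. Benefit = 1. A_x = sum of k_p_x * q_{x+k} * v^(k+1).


v = 0.961538
Year 0: k_p_x=1.0, q=0.007, term=0.006731
Year 1: k_p_x=0.993, q=0.049, term=0.044986
Year 2: k_p_x=0.944343, q=0.013, term=0.010914
Year 3: k_p_x=0.932067, q=0.029, term=0.023105
Year 4: k_p_x=0.905037, q=0.015, term=0.011158
Year 5: k_p_x=0.891461, q=0.059, term=0.041568
A_x = 0.1385


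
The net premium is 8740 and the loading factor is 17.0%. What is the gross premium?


Gross = net * (1 + loading)
= 8740 * (1 + 0.17)
= 8740 * 1.17
= 10225.8


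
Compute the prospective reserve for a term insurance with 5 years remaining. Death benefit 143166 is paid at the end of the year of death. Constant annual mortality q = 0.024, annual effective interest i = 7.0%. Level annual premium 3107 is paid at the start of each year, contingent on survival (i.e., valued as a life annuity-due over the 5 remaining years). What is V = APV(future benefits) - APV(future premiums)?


v = 1/(1+i) = 0.934579
APV(future benefits) per unit = sum_{k=0}^{4} k_p_x * q * v^(k+1) = 0.094101
APV(future benefits) = 143166 * 0.094101 = 13472.082
Life annuity-due factor ä_{x:5} = sum_{k=0}^{4} k_p_x * v^k = 4.195342
APV(future premiums) = 3107 * 4.195342 = 13034.9273
V = 13472.082 - 13034.9273
= 437.1546


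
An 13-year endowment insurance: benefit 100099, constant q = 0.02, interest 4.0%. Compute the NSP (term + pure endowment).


Term component = 17955.9282
Pure endowment = 13_p_x * v^13 * benefit = 0.769022 * 0.600574 * 100099 = 46231.2155
NSP = 64187.1437


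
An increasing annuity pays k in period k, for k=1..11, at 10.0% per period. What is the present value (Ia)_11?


(Ia)_n = sum_{k=1}^{n} k * v^k, v = 1/(1+i)
v = 0.909091
Sum computed term by term:
(Ia)_11 = 32.8913


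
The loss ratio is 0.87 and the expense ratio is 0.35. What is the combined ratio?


Combined ratio = loss ratio + expense ratio
= 0.87 + 0.35
= 1.22


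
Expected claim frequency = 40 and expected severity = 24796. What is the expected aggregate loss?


E[S] = E[N] * E[X]
= 40 * 24796
= 991840


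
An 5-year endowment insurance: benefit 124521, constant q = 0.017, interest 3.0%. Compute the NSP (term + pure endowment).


Term component = 9380.0205
Pure endowment = 5_p_x * v^5 * benefit = 0.917841 * 0.862609 * 124521 = 98588.002
NSP = 107968.0226


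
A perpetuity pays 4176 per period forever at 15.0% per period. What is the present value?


PV = PMT / i
= 4176 / 0.15
= 27840.0


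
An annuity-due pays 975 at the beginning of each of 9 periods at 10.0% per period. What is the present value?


PV_due = PMT * (1-(1+i)^(-n))/i * (1+i)
PV_immediate = 5615.0482
PV_due = 5615.0482 * 1.1
= 6176.553


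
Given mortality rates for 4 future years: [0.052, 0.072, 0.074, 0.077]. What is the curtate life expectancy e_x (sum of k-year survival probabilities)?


e_x = sum_{k=1}^{n} k_p_x
k_p_x values:
  1_p_x = 0.948
  2_p_x = 0.879744
  3_p_x = 0.814643
  4_p_x = 0.751915
e_x = 3.3943


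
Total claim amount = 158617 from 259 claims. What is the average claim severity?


severity = total / number
= 158617 / 259
= 612.4208


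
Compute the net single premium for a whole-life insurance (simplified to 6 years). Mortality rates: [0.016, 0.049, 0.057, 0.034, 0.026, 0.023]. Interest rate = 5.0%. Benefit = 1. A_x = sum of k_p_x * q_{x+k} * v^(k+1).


v = 0.952381
Year 0: k_p_x=1.0, q=0.016, term=0.015238
Year 1: k_p_x=0.984, q=0.049, term=0.043733
Year 2: k_p_x=0.935784, q=0.057, term=0.046077
Year 3: k_p_x=0.882444, q=0.034, term=0.024684
Year 4: k_p_x=0.852441, q=0.026, term=0.017366
Year 5: k_p_x=0.830278, q=0.023, term=0.01425
A_x = 0.1613


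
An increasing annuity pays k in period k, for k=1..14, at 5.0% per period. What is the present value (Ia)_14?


(Ia)_n = sum_{k=1}^{n} k * v^k, v = 1/(1+i)
v = 0.952381
Sum computed term by term:
(Ia)_14 = 66.4524


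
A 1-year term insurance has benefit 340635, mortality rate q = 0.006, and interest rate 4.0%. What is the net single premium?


NSP = benefit * q * v
v = 1/(1+i) = 0.961538
NSP = 340635 * 0.006 * 0.961538
= 1965.2019


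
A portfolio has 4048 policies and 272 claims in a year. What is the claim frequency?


frequency = claims / policies
= 272 / 4048
= 0.0672


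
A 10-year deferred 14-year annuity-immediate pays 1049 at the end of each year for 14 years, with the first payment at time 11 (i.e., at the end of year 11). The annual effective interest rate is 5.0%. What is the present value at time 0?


PV at time 10 of the 14-year annuity-immediate:
a_n = 1049 * (1-(1+0.05)^(-14))/0.05 = 10383.6743
Discount back 10 years to time 0:
PV = 10383.6743 * (1+0.05)^(-10)
= 10383.6743 * 0.613913
= 6374.6753


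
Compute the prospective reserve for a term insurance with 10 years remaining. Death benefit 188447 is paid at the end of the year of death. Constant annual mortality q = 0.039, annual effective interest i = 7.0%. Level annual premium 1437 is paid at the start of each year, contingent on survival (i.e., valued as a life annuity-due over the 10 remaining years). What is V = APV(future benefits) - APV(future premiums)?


v = 1/(1+i) = 0.934579
APV(future benefits) per unit = sum_{k=0}^{9} k_p_x * q * v^(k+1) = 0.235609
APV(future benefits) = 188447 * 0.235609 = 44399.7291
Life annuity-due factor ä_{x:10} = sum_{k=0}^{9} k_p_x * v^k = 6.464133
APV(future premiums) = 1437 * 6.464133 = 9288.9587
V = 44399.7291 - 9288.9587
= 35110.7704


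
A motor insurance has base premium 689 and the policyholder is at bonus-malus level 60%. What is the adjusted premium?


adjusted = base * BM_level / 100
= 689 * 60 / 100
= 689 * 0.6
= 413.4


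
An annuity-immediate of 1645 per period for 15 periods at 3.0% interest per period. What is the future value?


FV = PMT * ((1+i)^n - 1) / i
= 1645 * ((1.03)^15 - 1) / 0.03
= 1645 * (1.557967 - 1) / 0.03
= 30595.2133


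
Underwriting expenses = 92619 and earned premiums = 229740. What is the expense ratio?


Expense ratio = expenses / premiums
= 92619 / 229740
= 0.4031


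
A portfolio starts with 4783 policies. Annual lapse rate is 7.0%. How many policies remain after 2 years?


remaining = initial * (1 - lapse)^years
= 4783 * (1 - 0.07)^2
= 4783 * 0.8649
= 4136.8167


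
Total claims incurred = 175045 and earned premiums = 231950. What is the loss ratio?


Loss ratio = claims / premiums
= 175045 / 231950
= 0.7547


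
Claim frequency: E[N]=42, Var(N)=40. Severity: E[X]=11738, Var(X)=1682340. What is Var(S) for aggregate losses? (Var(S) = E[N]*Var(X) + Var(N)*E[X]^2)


Var(S) = E[N]*Var(X) + Var(N)*E[X]^2
= 42*1682340 + 40*11738^2
= 70658280 + 5511225760
= 5.5819e+09


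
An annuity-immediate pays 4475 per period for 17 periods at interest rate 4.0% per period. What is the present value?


PV = PMT * (1 - (1+i)^(-n)) / i
= 4475 * (1 - (1+0.04)^(-17)) / 0.04
= 4475 * (1 - 0.513373) / 0.04
= 4475 * 12.165669
= 54441.3681


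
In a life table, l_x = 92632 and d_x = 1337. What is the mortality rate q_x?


q_x = d_x / l_x
= 1337 / 92632
= 0.0144


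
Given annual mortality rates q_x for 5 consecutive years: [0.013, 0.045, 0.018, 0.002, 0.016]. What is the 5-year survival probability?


p_k = 1 - q_k for each year
Survival = product of (1 - q_k)
= 0.987 * 0.955 * 0.982 * 0.998 * 0.984
= 0.909


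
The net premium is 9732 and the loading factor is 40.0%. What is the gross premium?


Gross = net * (1 + loading)
= 9732 * (1 + 0.4)
= 9732 * 1.4
= 13624.8


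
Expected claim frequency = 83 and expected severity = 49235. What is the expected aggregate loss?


E[S] = E[N] * E[X]
= 83 * 49235
= 4.0865e+06


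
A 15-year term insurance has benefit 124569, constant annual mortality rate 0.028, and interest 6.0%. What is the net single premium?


NSP = benefit * sum_{k=0}^{n-1} k_p_x * q * v^(k+1)
With constant q=0.028, v=0.943396
Sum = 0.231469
NSP = 124569 * 0.231469
= 28833.9103


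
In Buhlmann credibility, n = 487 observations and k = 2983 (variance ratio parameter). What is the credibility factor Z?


Z = n / (n + k)
= 487 / (487 + 2983)
= 487 / 3470
= 0.1403


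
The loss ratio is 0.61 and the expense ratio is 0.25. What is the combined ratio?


Combined ratio = loss ratio + expense ratio
= 0.61 + 0.25
= 0.86


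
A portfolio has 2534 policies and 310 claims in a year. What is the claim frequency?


frequency = claims / policies
= 310 / 2534
= 0.1223


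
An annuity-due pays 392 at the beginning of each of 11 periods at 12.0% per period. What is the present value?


PV_due = PMT * (1-(1+i)^(-n))/i * (1+i)
PV_immediate = 2327.5781
PV_due = 2327.5781 * 1.12
= 2606.8874


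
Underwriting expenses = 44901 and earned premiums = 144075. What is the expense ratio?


Expense ratio = expenses / premiums
= 44901 / 144075
= 0.3117


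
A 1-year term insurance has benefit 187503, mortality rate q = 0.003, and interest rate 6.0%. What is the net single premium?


NSP = benefit * q * v
v = 1/(1+i) = 0.943396
NSP = 187503 * 0.003 * 0.943396
= 530.6689


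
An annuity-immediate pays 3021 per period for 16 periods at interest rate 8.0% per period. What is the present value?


PV = PMT * (1 - (1+i)^(-n)) / i
= 3021 * (1 - (1+0.08)^(-16)) / 0.08
= 3021 * (1 - 0.29189) / 0.08
= 3021 * 8.851369
= 26739.9862


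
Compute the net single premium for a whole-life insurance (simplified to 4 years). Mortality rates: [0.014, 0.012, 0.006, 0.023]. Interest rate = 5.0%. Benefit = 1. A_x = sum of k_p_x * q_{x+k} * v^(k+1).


v = 0.952381
Year 0: k_p_x=1.0, q=0.014, term=0.013333
Year 1: k_p_x=0.986, q=0.012, term=0.010732
Year 2: k_p_x=0.974168, q=0.006, term=0.005049
Year 3: k_p_x=0.968323, q=0.023, term=0.018323
A_x = 0.0474


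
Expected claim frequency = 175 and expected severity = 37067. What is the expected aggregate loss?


E[S] = E[N] * E[X]
= 175 * 37067
= 6.4867e+06


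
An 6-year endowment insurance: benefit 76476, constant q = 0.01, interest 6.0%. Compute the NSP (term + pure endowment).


Term component = 3674.0561
Pure endowment = 6_p_x * v^6 * benefit = 0.94148 * 0.704961 * 76476 = 50757.6072
NSP = 54431.6633


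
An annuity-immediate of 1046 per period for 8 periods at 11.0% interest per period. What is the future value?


FV = PMT * ((1+i)^n - 1) / i
= 1046 * ((1.11)^8 - 1) / 0.11
= 1046 * (2.304538 - 1) / 0.11
= 12404.9682


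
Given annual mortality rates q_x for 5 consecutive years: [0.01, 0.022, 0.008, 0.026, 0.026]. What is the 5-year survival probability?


p_k = 1 - q_k for each year
Survival = product of (1 - q_k)
= 0.99 * 0.978 * 0.992 * 0.974 * 0.974
= 0.9112


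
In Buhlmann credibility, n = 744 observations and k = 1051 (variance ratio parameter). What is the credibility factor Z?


Z = n / (n + k)
= 744 / (744 + 1051)
= 744 / 1795
= 0.4145


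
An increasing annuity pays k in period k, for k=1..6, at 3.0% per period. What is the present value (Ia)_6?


(Ia)_n = sum_{k=1}^{n} k * v^k, v = 1/(1+i)
v = 0.970874
Sum computed term by term:
(Ia)_6 = 18.4934


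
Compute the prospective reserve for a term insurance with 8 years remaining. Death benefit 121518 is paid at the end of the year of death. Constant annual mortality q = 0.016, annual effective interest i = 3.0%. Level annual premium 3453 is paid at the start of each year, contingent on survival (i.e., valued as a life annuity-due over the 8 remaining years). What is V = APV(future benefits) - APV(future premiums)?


v = 1/(1+i) = 0.970874
APV(future benefits) per unit = sum_{k=0}^{7} k_p_x * q * v^(k+1) = 0.106488
APV(future benefits) = 121518 * 0.106488 = 12940.2577
Life annuity-due factor ä_{x:8} = sum_{k=0}^{7} k_p_x * v^k = 6.855191
APV(future premiums) = 3453 * 6.855191 = 23670.9743
V = 12940.2577 - 23670.9743
= -10730.7166


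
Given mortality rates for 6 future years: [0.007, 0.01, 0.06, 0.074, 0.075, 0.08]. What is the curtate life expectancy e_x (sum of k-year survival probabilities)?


e_x = sum_{k=1}^{n} k_p_x
k_p_x values:
  1_p_x = 0.993
  2_p_x = 0.98307
  3_p_x = 0.924086
  4_p_x = 0.855703
  5_p_x = 0.791526
  6_p_x = 0.728204
e_x = 5.2756


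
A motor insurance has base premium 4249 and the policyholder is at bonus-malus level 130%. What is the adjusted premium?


adjusted = base * BM_level / 100
= 4249 * 130 / 100
= 4249 * 1.3
= 5523.7


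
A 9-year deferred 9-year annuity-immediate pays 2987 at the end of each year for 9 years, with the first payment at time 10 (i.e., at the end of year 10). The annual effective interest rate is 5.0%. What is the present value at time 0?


PV at time 9 of the 9-year annuity-immediate:
a_n = 2987 * (1-(1+0.05)^(-9))/0.05 = 21231.0633
Discount back 9 years to time 0:
PV = 21231.0633 * (1+0.05)^(-9)
= 21231.0633 * 0.644609
= 13685.7327


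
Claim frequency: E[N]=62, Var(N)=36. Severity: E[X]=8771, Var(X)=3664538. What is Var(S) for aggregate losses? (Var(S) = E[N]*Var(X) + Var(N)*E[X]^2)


Var(S) = E[N]*Var(X) + Var(N)*E[X]^2
= 62*3664538 + 36*8771^2
= 227201356 + 2769495876
= 2.9967e+09


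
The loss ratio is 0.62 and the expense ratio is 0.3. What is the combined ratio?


Combined ratio = loss ratio + expense ratio
= 0.62 + 0.3
= 0.92


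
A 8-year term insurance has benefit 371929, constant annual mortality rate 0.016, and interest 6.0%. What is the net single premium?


NSP = benefit * sum_{k=0}^{n-1} k_p_x * q * v^(k+1)
With constant q=0.016, v=0.943396
Sum = 0.09443
NSP = 371929 * 0.09443
= 35121.0747


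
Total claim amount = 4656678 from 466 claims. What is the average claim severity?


severity = total / number
= 4656678 / 466
= 9992.8712


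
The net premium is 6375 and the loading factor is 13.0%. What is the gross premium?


Gross = net * (1 + loading)
= 6375 * (1 + 0.13)
= 6375 * 1.13
= 7203.75


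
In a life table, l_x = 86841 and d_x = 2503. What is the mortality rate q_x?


q_x = d_x / l_x
= 2503 / 86841
= 0.0288


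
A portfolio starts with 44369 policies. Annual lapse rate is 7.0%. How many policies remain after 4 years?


remaining = initial * (1 - lapse)^years
= 44369 * (1 - 0.07)^4
= 44369 * 0.748052
= 33190.3196


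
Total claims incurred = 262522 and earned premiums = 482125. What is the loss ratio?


Loss ratio = claims / premiums
= 262522 / 482125
= 0.5445


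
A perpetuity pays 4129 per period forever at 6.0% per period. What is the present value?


PV = PMT / i
= 4129 / 0.06
= 68816.6667


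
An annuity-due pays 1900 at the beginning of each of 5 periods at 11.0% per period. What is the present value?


PV_due = PMT * (1-(1+i)^(-n))/i * (1+i)
PV_immediate = 7022.2043
PV_due = 7022.2043 * 1.11
= 7794.6468


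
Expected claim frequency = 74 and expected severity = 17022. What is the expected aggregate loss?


E[S] = E[N] * E[X]
= 74 * 17022
= 1.2596e+06


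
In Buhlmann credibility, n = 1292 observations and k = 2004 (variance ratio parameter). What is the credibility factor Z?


Z = n / (n + k)
= 1292 / (1292 + 2004)
= 1292 / 3296
= 0.392


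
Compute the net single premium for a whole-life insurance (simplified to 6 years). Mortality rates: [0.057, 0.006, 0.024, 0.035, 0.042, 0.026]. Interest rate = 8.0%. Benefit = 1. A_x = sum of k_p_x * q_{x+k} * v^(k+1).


v = 0.925926
Year 0: k_p_x=1.0, q=0.057, term=0.052778
Year 1: k_p_x=0.943, q=0.006, term=0.004851
Year 2: k_p_x=0.937342, q=0.024, term=0.017858
Year 3: k_p_x=0.914846, q=0.035, term=0.023535
Year 4: k_p_x=0.882826, q=0.042, term=0.025235
Year 5: k_p_x=0.845747, q=0.026, term=0.013857
A_x = 0.1381


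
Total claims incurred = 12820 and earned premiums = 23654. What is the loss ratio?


Loss ratio = claims / premiums
= 12820 / 23654
= 0.542


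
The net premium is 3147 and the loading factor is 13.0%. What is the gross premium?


Gross = net * (1 + loading)
= 3147 * (1 + 0.13)
= 3147 * 1.13
= 3556.11


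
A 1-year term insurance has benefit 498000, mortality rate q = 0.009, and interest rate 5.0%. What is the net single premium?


NSP = benefit * q * v
v = 1/(1+i) = 0.952381
NSP = 498000 * 0.009 * 0.952381
= 4268.5714


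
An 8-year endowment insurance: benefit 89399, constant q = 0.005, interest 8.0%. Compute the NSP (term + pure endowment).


Term component = 2529.2946
Pure endowment = 8_p_x * v^8 * benefit = 0.960693 * 0.540269 * 89399 = 46400.9917
NSP = 48930.2863


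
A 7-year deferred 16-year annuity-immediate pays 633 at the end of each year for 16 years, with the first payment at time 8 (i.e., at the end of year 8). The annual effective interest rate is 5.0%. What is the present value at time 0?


PV at time 7 of the 16-year annuity-immediate:
a_n = 633 * (1-(1+0.05)^(-16))/0.05 = 6860.3081
Discount back 7 years to time 0:
PV = 6860.3081 * (1+0.05)^(-7)
= 6860.3081 * 0.710681
= 4875.4929


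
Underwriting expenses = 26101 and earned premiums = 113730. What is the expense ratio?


Expense ratio = expenses / premiums
= 26101 / 113730
= 0.2295


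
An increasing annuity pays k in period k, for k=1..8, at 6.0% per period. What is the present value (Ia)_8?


(Ia)_n = sum_{k=1}^{n} k * v^k, v = 1/(1+i)
v = 0.943396
Sum computed term by term:
(Ia)_8 = 26.0514


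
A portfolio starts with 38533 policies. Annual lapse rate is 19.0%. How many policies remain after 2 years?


remaining = initial * (1 - lapse)^years
= 38533 * (1 - 0.19)^2
= 38533 * 0.6561
= 25281.5013


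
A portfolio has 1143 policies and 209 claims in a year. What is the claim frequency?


frequency = claims / policies
= 209 / 1143
= 0.1829


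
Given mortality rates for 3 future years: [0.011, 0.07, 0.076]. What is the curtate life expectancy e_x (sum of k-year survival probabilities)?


e_x = sum_{k=1}^{n} k_p_x
k_p_x values:
  1_p_x = 0.989
  2_p_x = 0.91977
  3_p_x = 0.849867
e_x = 2.7586


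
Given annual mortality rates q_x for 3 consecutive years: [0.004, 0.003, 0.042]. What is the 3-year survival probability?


p_k = 1 - q_k for each year
Survival = product of (1 - q_k)
= 0.996 * 0.997 * 0.958
= 0.9513


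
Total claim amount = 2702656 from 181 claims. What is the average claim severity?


severity = total / number
= 2702656 / 181
= 14931.8011


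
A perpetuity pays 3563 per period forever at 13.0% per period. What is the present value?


PV = PMT / i
= 3563 / 0.13
= 27407.6923


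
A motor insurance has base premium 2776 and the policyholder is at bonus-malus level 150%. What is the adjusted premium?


adjusted = base * BM_level / 100
= 2776 * 150 / 100
= 2776 * 1.5
= 4164.0


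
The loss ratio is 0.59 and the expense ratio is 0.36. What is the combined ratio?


Combined ratio = loss ratio + expense ratio
= 0.59 + 0.36
= 0.95


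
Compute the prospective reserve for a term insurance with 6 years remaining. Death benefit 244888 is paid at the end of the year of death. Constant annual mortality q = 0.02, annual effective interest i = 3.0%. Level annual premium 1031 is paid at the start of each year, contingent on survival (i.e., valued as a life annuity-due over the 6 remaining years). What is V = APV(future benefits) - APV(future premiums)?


v = 1/(1+i) = 0.970874
APV(future benefits) per unit = sum_{k=0}^{5} k_p_x * q * v^(k+1) = 0.103248
APV(future benefits) = 244888 * 0.103248 = 25284.2895
Life annuity-due factor ä_{x:6} = sum_{k=0}^{5} k_p_x * v^k = 5.317292
APV(future premiums) = 1031 * 5.317292 = 5482.1277
V = 25284.2895 - 5482.1277
= 19802.1618


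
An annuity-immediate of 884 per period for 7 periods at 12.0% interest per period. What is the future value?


FV = PMT * ((1+i)^n - 1) / i
= 884 * ((1.12)^7 - 1) / 0.12
= 884 * (2.210681 - 1) / 0.12
= 8918.6864


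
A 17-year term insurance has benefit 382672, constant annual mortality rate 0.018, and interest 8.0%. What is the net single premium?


NSP = benefit * sum_{k=0}^{n-1} k_p_x * q * v^(k+1)
With constant q=0.018, v=0.925926
Sum = 0.14722
NSP = 382672 * 0.14722
= 56337.0036


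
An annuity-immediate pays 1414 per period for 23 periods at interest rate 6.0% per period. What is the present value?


PV = PMT * (1 - (1+i)^(-n)) / i
= 1414 * (1 - (1+0.06)^(-23)) / 0.06
= 1414 * (1 - 0.261797) / 0.06
= 1414 * 12.303379
= 17396.9779


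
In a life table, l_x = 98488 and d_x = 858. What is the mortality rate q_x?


q_x = d_x / l_x
= 858 / 98488
= 0.0087


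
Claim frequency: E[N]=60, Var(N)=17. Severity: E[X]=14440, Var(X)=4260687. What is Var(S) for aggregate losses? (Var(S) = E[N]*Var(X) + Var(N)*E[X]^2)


Var(S) = E[N]*Var(X) + Var(N)*E[X]^2
= 60*4260687 + 17*14440^2
= 255641220 + 3544731200
= 3.8004e+09


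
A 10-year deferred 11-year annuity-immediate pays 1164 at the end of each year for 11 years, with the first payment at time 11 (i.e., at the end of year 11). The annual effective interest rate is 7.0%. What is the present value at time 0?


PV at time 10 of the 11-year annuity-immediate:
a_n = 1164 * (1-(1+0.07)^(-11))/0.07 = 8728.4569
Discount back 10 years to time 0:
PV = 8728.4569 * (1+0.07)^(-10)
= 8728.4569 * 0.508349
= 4437.1049


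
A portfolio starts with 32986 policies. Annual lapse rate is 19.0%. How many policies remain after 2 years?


remaining = initial * (1 - lapse)^years
= 32986 * (1 - 0.19)^2
= 32986 * 0.6561
= 21642.1146


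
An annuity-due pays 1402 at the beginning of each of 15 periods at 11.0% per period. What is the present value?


PV_due = PMT * (1-(1+i)^(-n))/i * (1+i)
PV_immediate = 10081.5991
PV_due = 10081.5991 * 1.11
= 11190.5751


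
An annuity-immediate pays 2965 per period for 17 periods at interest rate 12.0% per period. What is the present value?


PV = PMT * (1 - (1+i)^(-n)) / i
= 2965 * (1 - (1+0.12)^(-17)) / 0.12
= 2965 * (1 - 0.145644) / 0.12
= 2965 * 7.11963
= 21109.7044


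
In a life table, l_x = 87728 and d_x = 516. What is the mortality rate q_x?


q_x = d_x / l_x
= 516 / 87728
= 0.0059


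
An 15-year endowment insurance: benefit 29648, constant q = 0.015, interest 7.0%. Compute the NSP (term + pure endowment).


Term component = 3720.3386
Pure endowment = 15_p_x * v^15 * benefit = 0.797156 * 0.362446 * 29648 = 8566.0813
NSP = 12286.4199


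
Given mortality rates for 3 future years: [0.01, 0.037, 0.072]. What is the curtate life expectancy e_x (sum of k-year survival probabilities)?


e_x = sum_{k=1}^{n} k_p_x
k_p_x values:
  1_p_x = 0.99
  2_p_x = 0.95337
  3_p_x = 0.884727
e_x = 2.8281


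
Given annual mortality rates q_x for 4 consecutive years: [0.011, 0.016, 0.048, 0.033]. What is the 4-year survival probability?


p_k = 1 - q_k for each year
Survival = product of (1 - q_k)
= 0.989 * 0.984 * 0.952 * 0.967
= 0.8959


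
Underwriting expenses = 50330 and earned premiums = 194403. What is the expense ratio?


Expense ratio = expenses / premiums
= 50330 / 194403
= 0.2589


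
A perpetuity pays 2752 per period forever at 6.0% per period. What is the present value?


PV = PMT / i
= 2752 / 0.06
= 45866.6667


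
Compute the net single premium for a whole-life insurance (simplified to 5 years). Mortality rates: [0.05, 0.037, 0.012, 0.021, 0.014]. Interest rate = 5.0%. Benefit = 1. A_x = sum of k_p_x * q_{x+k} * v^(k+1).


v = 0.952381
Year 0: k_p_x=1.0, q=0.05, term=0.047619
Year 1: k_p_x=0.95, q=0.037, term=0.031882
Year 2: k_p_x=0.91485, q=0.012, term=0.009483
Year 3: k_p_x=0.903872, q=0.021, term=0.015616
Year 4: k_p_x=0.88489, q=0.014, term=0.009707
A_x = 0.1143


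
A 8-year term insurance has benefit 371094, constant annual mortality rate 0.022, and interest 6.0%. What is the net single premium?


NSP = benefit * sum_{k=0}^{n-1} k_p_x * q * v^(k+1)
With constant q=0.022, v=0.943396
Sum = 0.127405
NSP = 371094 * 0.127405
= 47279.265


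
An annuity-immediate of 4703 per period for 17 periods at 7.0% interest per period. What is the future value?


FV = PMT * ((1+i)^n - 1) / i
= 4703 * ((1.07)^17 - 1) / 0.07
= 4703 * (3.158815 - 1) / 0.07
= 145041.542


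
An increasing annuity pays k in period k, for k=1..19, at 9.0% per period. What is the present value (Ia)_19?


(Ia)_n = sum_{k=1}^{n} k * v^k, v = 1/(1+i)
v = 0.917431
Sum computed term by term:
(Ia)_19 = 67.3369


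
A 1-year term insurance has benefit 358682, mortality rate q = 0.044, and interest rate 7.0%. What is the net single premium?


NSP = benefit * q * v
v = 1/(1+i) = 0.934579
NSP = 358682 * 0.044 * 0.934579
= 14749.5402


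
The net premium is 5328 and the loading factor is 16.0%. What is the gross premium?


Gross = net * (1 + loading)
= 5328 * (1 + 0.16)
= 5328 * 1.16
= 6180.48


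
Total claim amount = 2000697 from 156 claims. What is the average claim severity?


severity = total / number
= 2000697 / 156
= 12824.9808


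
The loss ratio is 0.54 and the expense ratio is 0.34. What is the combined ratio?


Combined ratio = loss ratio + expense ratio
= 0.54 + 0.34
= 0.88


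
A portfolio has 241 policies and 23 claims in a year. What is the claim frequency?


frequency = claims / policies
= 23 / 241
= 0.0954


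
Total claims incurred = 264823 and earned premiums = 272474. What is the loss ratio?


Loss ratio = claims / premiums
= 264823 / 272474
= 0.9719


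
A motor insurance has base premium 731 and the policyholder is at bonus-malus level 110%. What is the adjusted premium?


adjusted = base * BM_level / 100
= 731 * 110 / 100
= 731 * 1.1
= 804.1


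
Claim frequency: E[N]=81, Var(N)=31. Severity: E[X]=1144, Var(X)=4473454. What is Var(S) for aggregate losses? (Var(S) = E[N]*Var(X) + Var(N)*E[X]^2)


Var(S) = E[N]*Var(X) + Var(N)*E[X]^2
= 81*4473454 + 31*1144^2
= 362349774 + 40570816
= 4.0292e+08


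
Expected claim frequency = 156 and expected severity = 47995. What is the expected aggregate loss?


E[S] = E[N] * E[X]
= 156 * 47995
= 7.4872e+06


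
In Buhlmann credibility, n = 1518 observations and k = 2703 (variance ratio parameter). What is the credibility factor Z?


Z = n / (n + k)
= 1518 / (1518 + 2703)
= 1518 / 4221
= 0.3596


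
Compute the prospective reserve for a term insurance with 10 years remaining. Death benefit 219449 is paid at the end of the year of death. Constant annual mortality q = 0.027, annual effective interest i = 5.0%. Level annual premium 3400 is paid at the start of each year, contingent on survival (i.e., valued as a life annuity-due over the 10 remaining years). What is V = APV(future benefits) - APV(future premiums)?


v = 1/(1+i) = 0.952381
APV(future benefits) per unit = sum_{k=0}^{9} k_p_x * q * v^(k+1) = 0.186927
APV(future benefits) = 219449 * 0.186927 = 41020.9035
Life annuity-due factor ä_{x:10} = sum_{k=0}^{9} k_p_x * v^k = 7.269376
APV(future premiums) = 3400 * 7.269376 = 24715.8794
V = 41020.9035 - 24715.8794
= 16305.0241


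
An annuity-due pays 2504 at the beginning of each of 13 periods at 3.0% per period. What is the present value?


PV_due = PMT * (1-(1+i)^(-n))/i * (1+i)
PV_immediate = 26629.9282
PV_due = 26629.9282 * 1.03
= 27428.826


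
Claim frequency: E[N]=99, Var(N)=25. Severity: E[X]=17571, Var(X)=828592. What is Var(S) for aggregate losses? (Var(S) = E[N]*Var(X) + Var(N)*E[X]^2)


Var(S) = E[N]*Var(X) + Var(N)*E[X]^2
= 99*828592 + 25*17571^2
= 82030608 + 7718501025
= 7.8005e+09


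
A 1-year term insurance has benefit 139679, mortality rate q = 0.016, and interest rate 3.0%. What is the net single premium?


NSP = benefit * q * v
v = 1/(1+i) = 0.970874
NSP = 139679 * 0.016 * 0.970874
= 2169.7709


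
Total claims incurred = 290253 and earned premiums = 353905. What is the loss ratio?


Loss ratio = claims / premiums
= 290253 / 353905
= 0.8201


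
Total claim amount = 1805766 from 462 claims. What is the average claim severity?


severity = total / number
= 1805766 / 462
= 3908.5844


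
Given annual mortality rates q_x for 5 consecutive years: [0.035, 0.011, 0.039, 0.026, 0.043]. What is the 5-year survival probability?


p_k = 1 - q_k for each year
Survival = product of (1 - q_k)
= 0.965 * 0.989 * 0.961 * 0.974 * 0.957
= 0.8549


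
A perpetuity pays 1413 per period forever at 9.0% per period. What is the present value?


PV = PMT / i
= 1413 / 0.09
= 15700.0


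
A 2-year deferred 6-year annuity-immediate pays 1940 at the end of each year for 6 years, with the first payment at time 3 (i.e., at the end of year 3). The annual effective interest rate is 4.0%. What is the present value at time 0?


PV at time 2 of the 6-year annuity-immediate:
a_n = 1940 * (1-(1+0.04)^(-6))/0.04 = 10169.7455
Discount back 2 years to time 0:
PV = 10169.7455 * (1+0.04)^(-2)
= 10169.7455 * 0.924556
= 9402.5014


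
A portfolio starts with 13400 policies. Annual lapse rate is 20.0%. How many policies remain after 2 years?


remaining = initial * (1 - lapse)^years
= 13400 * (1 - 0.2)^2
= 13400 * 0.64
= 8576.0


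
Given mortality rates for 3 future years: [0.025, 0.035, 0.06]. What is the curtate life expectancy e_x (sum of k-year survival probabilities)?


e_x = sum_{k=1}^{n} k_p_x
k_p_x values:
  1_p_x = 0.975
  2_p_x = 0.940875
  3_p_x = 0.884422
e_x = 2.8003


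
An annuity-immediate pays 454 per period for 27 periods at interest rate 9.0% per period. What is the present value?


PV = PMT * (1 - (1+i)^(-n)) / i
= 454 * (1 - (1+0.09)^(-27)) / 0.09
= 454 * (1 - 0.097608) / 0.09
= 454 * 10.02658
= 4552.0673


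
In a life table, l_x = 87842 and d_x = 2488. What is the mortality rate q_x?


q_x = d_x / l_x
= 2488 / 87842
= 0.0283


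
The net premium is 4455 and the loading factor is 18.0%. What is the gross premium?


Gross = net * (1 + loading)
= 4455 * (1 + 0.18)
= 4455 * 1.18
= 5256.9


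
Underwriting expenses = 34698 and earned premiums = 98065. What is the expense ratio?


Expense ratio = expenses / premiums
= 34698 / 98065
= 0.3538


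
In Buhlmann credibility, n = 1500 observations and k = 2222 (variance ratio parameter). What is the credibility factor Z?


Z = n / (n + k)
= 1500 / (1500 + 2222)
= 1500 / 3722
= 0.403


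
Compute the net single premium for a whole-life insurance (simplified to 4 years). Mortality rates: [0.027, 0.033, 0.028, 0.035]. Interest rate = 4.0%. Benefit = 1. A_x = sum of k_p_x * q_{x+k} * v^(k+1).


v = 0.961538
Year 0: k_p_x=1.0, q=0.027, term=0.025962
Year 1: k_p_x=0.973, q=0.033, term=0.029687
Year 2: k_p_x=0.940891, q=0.028, term=0.023421
Year 3: k_p_x=0.914546, q=0.035, term=0.027362
A_x = 0.1064


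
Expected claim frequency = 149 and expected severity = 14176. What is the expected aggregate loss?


E[S] = E[N] * E[X]
= 149 * 14176
= 2.1122e+06


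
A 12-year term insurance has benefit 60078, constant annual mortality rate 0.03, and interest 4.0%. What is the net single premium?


NSP = benefit * sum_{k=0}^{n-1} k_p_x * q * v^(k+1)
With constant q=0.03, v=0.961538
Sum = 0.242841
NSP = 60078 * 0.242841
= 14589.3786


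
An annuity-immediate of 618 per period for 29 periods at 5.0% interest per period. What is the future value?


FV = PMT * ((1+i)^n - 1) / i
= 618 * ((1.05)^29 - 1) / 0.05
= 618 * (4.116136 - 1) / 0.05
= 38515.436


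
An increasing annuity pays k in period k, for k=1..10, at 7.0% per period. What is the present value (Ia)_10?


(Ia)_n = sum_{k=1}^{n} k * v^k, v = 1/(1+i)
v = 0.934579
Sum computed term by term:
(Ia)_10 = 34.7391


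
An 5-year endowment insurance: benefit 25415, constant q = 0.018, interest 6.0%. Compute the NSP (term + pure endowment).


Term component = 1862.8245
Pure endowment = 5_p_x * v^5 * benefit = 0.913182 * 0.747258 * 25415 = 17342.7605
NSP = 19205.585


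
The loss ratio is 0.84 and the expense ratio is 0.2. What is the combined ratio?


Combined ratio = loss ratio + expense ratio
= 0.84 + 0.2
= 1.04


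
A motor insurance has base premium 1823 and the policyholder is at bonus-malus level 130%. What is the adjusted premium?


adjusted = base * BM_level / 100
= 1823 * 130 / 100
= 1823 * 1.3
= 2369.9


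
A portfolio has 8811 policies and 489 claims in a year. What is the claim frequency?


frequency = claims / policies
= 489 / 8811
= 0.0555


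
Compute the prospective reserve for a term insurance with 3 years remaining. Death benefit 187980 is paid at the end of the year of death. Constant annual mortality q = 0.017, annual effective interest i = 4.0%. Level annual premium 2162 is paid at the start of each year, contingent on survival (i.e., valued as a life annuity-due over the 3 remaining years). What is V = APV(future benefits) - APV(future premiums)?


v = 1/(1+i) = 0.961538
APV(future benefits) per unit = sum_{k=0}^{2} k_p_x * q * v^(k+1) = 0.0464
APV(future benefits) = 187980 * 0.0464 = 8722.2492
Life annuity-due factor ä_{x:3} = sum_{k=0}^{2} k_p_x * v^k = 2.838581
APV(future premiums) = 2162 * 2.838581 = 6137.0117
V = 8722.2492 - 6137.0117
= 2585.2375
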